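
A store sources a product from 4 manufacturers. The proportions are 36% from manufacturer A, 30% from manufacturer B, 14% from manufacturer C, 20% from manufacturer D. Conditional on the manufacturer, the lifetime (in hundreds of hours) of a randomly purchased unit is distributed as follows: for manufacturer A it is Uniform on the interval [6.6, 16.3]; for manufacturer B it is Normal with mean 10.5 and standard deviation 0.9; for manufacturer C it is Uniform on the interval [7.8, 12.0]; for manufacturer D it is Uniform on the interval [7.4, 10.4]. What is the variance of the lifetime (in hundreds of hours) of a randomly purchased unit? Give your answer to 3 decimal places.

Per component, A: μ=11.45, E[X²]=138.943; B: μ=10.5, E[X²]=111.06; C: μ=9.9, E[X²]=99.48; D: μ=8.9, E[X²]=79.96.
E[X] = 0.36·11.45 + 0.3·10.5 + 0.14·9.9 + 0.2·8.9 = 10.438.
E[X²] = 0.36·138.943 + 0.3·111.06 + 0.14·99.48 + 0.2·79.96 = 113.257.
Var(X) = E[X²] − (E[X])² = 113.257 − 108.952 = 4.30496.

4.305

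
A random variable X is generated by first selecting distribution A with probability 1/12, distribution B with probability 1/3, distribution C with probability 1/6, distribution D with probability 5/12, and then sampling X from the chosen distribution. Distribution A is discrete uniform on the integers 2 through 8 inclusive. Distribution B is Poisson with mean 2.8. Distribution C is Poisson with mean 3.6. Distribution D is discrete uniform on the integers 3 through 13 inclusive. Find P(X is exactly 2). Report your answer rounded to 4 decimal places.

Conditional on each component, P(X = 2): A: 0.142857; B: 0.238375; C: 0.177058; D: 0.
By total probability, P(X = 2) = 0.0833333·0.142857 + 0.333333·0.238375 + 0.166667·0.177058 + 0.416667·0 = 0.120873.

0.1209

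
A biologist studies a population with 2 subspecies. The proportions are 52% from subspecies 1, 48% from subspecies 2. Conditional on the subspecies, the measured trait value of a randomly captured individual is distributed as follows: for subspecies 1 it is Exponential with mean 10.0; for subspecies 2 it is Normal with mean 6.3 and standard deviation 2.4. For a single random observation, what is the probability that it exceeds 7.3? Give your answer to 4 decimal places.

Conditional on each subspecies, P(X > 7.3): 1: 0.481909; 2: 0.338461.
By total probability, P(X > 7.3) = 0.52·0.481909 + 0.48·0.338461 = 0.413054.

0.4131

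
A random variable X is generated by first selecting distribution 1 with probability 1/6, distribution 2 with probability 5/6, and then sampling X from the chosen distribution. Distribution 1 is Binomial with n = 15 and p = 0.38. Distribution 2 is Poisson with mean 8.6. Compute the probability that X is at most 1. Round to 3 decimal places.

0.003

Conditional on each component, P(X ≤ 1): 1: 0.00783792; 2: 0.00176742.
By total probability, P(X ≤ 1) = 0.166667·0.00783792 + 0.833333·0.00176742 = 0.00277917.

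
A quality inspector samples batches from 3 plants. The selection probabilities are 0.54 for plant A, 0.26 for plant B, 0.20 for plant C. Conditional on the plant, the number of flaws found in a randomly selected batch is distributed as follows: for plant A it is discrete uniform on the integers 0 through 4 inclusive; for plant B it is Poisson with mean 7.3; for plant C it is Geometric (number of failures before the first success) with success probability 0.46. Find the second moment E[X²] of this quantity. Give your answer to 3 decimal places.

For each component E[X²] = Var + (mean)², giving A: 6; B: 60.59; C: 3.93006.
Overall E[X²] = 0.54·6 + 0.26·60.59 + 0.2·3.93006 = 19.7794.

19.779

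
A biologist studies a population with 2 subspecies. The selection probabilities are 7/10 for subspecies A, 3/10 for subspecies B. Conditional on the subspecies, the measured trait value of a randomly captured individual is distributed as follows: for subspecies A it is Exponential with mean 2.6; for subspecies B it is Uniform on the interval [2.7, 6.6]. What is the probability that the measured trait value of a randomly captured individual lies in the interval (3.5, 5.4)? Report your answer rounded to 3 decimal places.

0.241

Conditional on each subspecies, P(3.5 < X < 5.4): A: 0.134924; B: 0.487179.
By total probability, P(3.5 < X < 5.4) = 0.7·0.134924 + 0.3·0.487179 = 0.240601.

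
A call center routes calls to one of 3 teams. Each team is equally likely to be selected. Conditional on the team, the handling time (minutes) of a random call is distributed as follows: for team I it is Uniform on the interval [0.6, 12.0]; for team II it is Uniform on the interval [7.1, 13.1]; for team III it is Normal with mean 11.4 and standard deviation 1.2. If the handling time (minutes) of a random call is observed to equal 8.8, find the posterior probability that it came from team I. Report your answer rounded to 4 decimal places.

0.3065

Likelihoods f(8.8 | ·): I: 0.0877193; II: 0.166667; III: 0.0317939.
Posterior ∝ prior × likelihood. Numerator for I: 0.333333·0.0877193 = 0.0292398.
Normalizing constant: 0.333333·0.0877193 + 0.333333·0.166667 + 0.333333·0.0317939 = 0.0953933.
P(I | observation) = 0.0292398 / 0.0953933 = 0.306518.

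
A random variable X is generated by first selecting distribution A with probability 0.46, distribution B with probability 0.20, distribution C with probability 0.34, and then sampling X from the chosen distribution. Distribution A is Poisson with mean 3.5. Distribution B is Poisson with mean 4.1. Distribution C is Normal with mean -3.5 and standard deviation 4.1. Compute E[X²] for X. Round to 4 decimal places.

21.3074

For each component E[X²] = Var + (mean)², giving A: 15.75; B: 20.91; C: 29.06.
Overall E[X²] = 0.46·15.75 + 0.2·20.91 + 0.34·29.06 = 21.3074.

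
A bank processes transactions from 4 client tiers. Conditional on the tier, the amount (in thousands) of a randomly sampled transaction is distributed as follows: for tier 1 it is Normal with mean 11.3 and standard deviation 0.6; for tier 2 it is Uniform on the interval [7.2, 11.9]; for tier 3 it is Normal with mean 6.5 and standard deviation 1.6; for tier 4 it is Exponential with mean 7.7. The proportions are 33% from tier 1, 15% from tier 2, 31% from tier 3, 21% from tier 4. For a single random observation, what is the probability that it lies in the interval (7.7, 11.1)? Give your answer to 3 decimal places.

Conditional on each tier, P(7.7 < X < 11.1): 1: 0.369441; 2: 0.723404; 3: 0.224607; 4: 0.131321.
By total probability, P(7.7 < X < 11.1) = 0.33·0.369441 + 0.15·0.723404 + 0.31·0.224607 + 0.21·0.131321 = 0.327632.

0.328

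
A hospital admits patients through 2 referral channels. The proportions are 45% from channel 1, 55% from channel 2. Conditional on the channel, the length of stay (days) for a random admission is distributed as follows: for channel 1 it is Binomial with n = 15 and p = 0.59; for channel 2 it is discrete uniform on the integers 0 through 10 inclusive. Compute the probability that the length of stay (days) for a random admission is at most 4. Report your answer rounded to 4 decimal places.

0.2552

Conditional on each channel, P(X ≤ 4): 1: 0.0115843; 2: 0.454545.
By total probability, P(X ≤ 4) = 0.45·0.0115843 + 0.55·0.454545 = 0.255213.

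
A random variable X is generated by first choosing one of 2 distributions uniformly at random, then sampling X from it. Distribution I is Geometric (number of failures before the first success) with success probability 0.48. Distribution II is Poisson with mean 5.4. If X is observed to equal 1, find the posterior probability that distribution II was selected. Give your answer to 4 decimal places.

0.0890

Likelihoods P(X=1 | ·): I: 0.2496; II: 0.0243895.
Posterior ∝ prior × likelihood. Numerator for II: 0.5·0.0243895 = 0.0121948.
Normalizing constant: 0.5·0.2496 + 0.5·0.0243895 = 0.136995.
P(II | observation) = 0.0121948 / 0.136995 = 0.0890163.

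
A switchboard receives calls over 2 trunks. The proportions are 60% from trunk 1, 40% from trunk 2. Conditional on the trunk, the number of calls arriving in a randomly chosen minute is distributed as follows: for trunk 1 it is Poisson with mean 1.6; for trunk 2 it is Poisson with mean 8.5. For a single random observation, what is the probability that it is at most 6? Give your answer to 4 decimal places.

Conditional on each trunk, P(X ≤ 6): 1: 0.998664; 2: 0.256178.
By total probability, P(X ≤ 6) = 0.6·0.998664 + 0.4·0.256178 = 0.70167.

0.7017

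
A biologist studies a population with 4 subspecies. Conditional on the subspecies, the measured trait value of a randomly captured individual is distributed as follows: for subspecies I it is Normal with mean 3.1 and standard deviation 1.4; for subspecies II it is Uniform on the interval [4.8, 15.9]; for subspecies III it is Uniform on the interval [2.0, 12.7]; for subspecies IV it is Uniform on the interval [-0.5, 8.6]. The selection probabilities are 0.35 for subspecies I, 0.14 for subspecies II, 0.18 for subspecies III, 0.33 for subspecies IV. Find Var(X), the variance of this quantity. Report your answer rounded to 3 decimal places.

12.643

Per component, I: μ=3.1, E[X²]=11.57; II: μ=10.35, E[X²]=117.39; III: μ=7.35, E[X²]=63.5633; IV: μ=4.05, E[X²]=23.3033.
E[X] = 0.35·3.1 + 0.14·10.35 + 0.18·7.35 + 0.33·4.05 = 5.1935.
E[X²] = 0.35·11.57 + 0.14·117.39 + 0.18·63.5633 + 0.33·23.3033 = 39.6156.
Var(X) = E[X²] − (E[X])² = 39.6156 − 26.9724 = 12.6432.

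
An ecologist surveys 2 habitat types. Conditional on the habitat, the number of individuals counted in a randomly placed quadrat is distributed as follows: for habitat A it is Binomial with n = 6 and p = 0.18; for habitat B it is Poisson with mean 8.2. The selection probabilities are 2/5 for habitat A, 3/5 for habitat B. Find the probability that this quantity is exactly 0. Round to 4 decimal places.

0.1218

Conditional on each habitat, P(X = 0): A: 0.304007; B: 0.000274654.
By total probability, P(X = 0) = 0.4·0.304007 + 0.6·0.000274654 = 0.121767.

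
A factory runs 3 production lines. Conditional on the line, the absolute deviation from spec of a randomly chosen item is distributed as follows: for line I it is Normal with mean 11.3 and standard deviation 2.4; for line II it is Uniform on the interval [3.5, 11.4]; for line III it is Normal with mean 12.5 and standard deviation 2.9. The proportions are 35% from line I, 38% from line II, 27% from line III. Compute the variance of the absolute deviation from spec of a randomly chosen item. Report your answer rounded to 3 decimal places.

10.987

Per component, I: μ=11.3, E[X²]=133.45; II: μ=7.45, E[X²]=60.7033; III: μ=12.5, E[X²]=164.66.
E[X] = 0.35·11.3 + 0.38·7.45 + 0.27·12.5 = 10.161.
E[X²] = 0.35·133.45 + 0.38·60.7033 + 0.27·164.66 = 114.233.
Var(X) = E[X²] − (E[X])² = 114.233 − 103.246 = 10.987.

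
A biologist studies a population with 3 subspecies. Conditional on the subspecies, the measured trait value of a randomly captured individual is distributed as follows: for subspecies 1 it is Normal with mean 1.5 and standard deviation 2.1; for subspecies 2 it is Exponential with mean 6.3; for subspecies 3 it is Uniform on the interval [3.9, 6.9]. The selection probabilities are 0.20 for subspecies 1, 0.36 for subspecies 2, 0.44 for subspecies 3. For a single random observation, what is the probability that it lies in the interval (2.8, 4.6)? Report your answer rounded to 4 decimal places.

Conditional on each subspecies, P(2.8 < X < 4.6): 1: 0.197996; 2: 0.159348; 3: 0.233333.
By total probability, P(2.8 < X < 4.6) = 0.2·0.197996 + 0.36·0.159348 + 0.44·0.233333 = 0.199631.

0.1996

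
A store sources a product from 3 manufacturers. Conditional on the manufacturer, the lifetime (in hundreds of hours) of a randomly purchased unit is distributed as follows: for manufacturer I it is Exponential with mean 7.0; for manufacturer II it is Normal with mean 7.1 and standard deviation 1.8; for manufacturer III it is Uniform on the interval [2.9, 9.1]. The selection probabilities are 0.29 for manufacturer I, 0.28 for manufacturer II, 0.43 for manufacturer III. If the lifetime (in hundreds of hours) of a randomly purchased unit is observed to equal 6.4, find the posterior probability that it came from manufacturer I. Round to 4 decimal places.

Likelihoods f(6.4 | ·): I: 0.0572575; II: 0.205493; III: 0.16129.
Posterior ∝ prior × likelihood. Numerator for I: 0.29·0.0572575 = 0.0166047.
Normalizing constant: 0.29·0.0572575 + 0.28·0.205493 + 0.43·0.16129 = 0.143498.
P(I | observation) = 0.0166047 / 0.143498 = 0.115714.

0.1157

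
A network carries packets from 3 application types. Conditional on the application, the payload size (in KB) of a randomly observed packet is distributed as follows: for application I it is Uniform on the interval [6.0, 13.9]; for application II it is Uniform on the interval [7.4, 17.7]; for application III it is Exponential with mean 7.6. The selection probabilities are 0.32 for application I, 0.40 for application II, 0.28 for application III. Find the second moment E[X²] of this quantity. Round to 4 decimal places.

For each component E[X²] = Var + (mean)², giving I: 104.203; II: 166.343; III: 115.52.
Overall E[X²] = 0.32·104.203 + 0.4·166.343 + 0.28·115.52 = 132.228.

132.2280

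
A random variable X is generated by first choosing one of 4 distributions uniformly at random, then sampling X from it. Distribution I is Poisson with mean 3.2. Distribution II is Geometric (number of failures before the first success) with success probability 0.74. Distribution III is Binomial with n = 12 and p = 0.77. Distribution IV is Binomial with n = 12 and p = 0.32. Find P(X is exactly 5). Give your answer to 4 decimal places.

Conditional on each component, P(X = 5): I: 0.113979; II: 0.000879222; III: 0.00729917; IV: 0.178664.
By total probability, P(X = 5) = 0.25·0.113979 + 0.25·0.000879222 + 0.25·0.00729917 + 0.25·0.178664 = 0.0752055.

0.0752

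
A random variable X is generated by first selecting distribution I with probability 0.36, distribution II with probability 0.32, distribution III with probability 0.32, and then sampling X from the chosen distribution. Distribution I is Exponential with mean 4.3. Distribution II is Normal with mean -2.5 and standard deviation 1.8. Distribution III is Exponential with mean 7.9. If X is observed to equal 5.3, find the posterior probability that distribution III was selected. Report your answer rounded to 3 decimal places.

Likelihoods f(5.3 | ·): I: 0.0678014; II: 1.85394e-05; III: 0.0647159.
Posterior ∝ prior × likelihood. Numerator for III: 0.32·0.0647159 = 0.0207091.
Normalizing constant: 0.36·0.0678014 + 0.32·1.85394e-05 + 0.32·0.0647159 = 0.0451235.
P(III | observation) = 0.0207091 / 0.0451235 = 0.458942.

0.459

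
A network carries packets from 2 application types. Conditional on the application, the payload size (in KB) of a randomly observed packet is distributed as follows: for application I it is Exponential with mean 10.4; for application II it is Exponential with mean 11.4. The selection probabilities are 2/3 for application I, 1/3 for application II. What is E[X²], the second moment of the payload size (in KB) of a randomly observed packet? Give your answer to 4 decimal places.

230.8533

For each component E[X²] = Var + (mean)², giving I: 216.32; II: 259.92.
Overall E[X²] = 0.666667·216.32 + 0.333333·259.92 = 230.853.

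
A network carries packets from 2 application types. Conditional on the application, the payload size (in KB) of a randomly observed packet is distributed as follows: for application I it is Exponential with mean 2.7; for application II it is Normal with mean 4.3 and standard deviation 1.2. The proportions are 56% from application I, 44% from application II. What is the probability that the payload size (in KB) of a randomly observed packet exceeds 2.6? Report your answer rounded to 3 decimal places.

0.619

Conditional on each application, P(X > 2.6): I: 0.38176; II: 0.92171.
By total probability, P(X > 2.6) = 0.56·0.38176 + 0.44·0.92171 = 0.619338.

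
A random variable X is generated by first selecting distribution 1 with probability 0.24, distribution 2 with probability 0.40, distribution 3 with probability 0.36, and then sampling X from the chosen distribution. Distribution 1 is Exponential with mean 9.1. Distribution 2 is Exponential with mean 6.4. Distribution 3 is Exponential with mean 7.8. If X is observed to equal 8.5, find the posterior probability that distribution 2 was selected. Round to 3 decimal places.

Likelihoods f(8.5 | ·): 1: 0.0431816; 2: 0.0414021; 3: 0.0431157.
Posterior ∝ prior × likelihood. Numerator for 2: 0.4·0.0414021 = 0.0165609.
Normalizing constant: 0.24·0.0431816 + 0.4·0.0414021 + 0.36·0.0431157 = 0.0424461.
P(2 | observation) = 0.0165609 / 0.0424461 = 0.390162.

0.390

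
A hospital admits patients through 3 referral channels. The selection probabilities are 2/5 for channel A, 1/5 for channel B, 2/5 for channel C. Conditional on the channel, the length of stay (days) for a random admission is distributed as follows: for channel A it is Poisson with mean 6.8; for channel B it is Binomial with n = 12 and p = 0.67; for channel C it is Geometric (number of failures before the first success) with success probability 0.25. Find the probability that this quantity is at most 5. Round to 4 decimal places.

0.4722

Conditional on each channel, P(X ≤ 5): A: 0.326977; B: 0.0631675; C: 0.822021.
By total probability, P(X ≤ 5) = 0.4·0.326977 + 0.2·0.0631675 + 0.4·0.822021 = 0.472233.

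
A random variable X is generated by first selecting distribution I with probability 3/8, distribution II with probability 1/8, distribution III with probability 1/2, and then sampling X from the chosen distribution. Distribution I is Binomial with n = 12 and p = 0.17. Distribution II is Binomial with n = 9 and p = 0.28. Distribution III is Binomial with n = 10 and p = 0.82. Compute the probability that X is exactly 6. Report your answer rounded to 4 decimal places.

Conditional on each component, P(X = 6): I: 0.00729179; II: 0.0151086; III: 0.0670181.
By total probability, P(X = 6) = 0.375·0.00729179 + 0.125·0.0151086 + 0.5·0.0670181 = 0.0381321.

0.0381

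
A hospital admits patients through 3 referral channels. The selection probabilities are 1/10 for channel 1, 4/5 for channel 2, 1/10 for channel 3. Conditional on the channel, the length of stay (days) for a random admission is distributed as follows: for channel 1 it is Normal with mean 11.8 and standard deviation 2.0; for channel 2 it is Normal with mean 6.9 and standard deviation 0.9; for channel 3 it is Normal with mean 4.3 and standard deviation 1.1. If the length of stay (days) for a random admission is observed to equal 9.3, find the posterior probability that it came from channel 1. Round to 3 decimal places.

0.474

Likelihoods f(9.3 | ·): 1: 0.0913245; 2: 0.0126622; 3: 1.18305e-05.
Posterior ∝ prior × likelihood. Numerator for 1: 0.1·0.0913245 = 0.00913245.
Normalizing constant: 0.1·0.0913245 + 0.8·0.0126622 + 0.1·1.18305e-05 = 0.0192634.
P(1 | observation) = 0.00913245 / 0.0192634 = 0.474083.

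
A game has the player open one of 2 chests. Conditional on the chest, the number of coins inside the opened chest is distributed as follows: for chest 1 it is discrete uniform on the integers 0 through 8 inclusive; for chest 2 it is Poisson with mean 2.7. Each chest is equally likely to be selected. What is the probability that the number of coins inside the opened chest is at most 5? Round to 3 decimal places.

Conditional on each chest, P(X ≤ 5): 1: 0.666667; 2: 0.943268.
By total probability, P(X ≤ 5) = 0.5·0.666667 + 0.5·0.943268 = 0.804968.

0.805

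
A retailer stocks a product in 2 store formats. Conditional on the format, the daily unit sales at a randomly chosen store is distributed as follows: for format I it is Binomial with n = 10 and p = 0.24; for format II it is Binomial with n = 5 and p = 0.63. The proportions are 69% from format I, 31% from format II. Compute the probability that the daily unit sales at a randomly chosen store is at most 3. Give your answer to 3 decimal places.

0.740

Conditional on each format, P(X ≤ 3): I: 0.798751; II: 0.609327.
By total probability, P(X ≤ 3) = 0.69·0.798751 + 0.31·0.609327 = 0.74003.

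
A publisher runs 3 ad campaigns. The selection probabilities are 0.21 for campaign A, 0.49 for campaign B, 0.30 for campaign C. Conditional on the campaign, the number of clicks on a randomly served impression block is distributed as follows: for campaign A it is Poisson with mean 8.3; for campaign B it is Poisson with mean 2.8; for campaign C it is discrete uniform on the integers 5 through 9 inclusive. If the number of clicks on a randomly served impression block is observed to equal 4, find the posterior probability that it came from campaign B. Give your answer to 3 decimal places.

0.881

Likelihoods P(X=4 | ·): A: 0.0491425; B: 0.155739; C: 0.
Posterior ∝ prior × likelihood. Numerator for B: 0.49·0.155739 = 0.0763119.
Normalizing constant: 0.21·0.0491425 + 0.49·0.155739 + 0.3·0 = 0.0866318.
P(B | observation) = 0.0763119 / 0.0866318 = 0.880876.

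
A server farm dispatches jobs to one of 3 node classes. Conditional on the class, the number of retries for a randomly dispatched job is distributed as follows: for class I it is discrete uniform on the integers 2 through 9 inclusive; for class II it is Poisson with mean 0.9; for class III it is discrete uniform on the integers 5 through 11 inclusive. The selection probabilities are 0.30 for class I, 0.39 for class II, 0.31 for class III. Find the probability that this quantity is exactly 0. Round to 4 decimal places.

Conditional on each class, P(X = 0): I: 0; II: 0.40657; III: 0.
By total probability, P(X = 0) = 0.3·0 + 0.39·0.40657 + 0.31·0 = 0.158562.

0.1586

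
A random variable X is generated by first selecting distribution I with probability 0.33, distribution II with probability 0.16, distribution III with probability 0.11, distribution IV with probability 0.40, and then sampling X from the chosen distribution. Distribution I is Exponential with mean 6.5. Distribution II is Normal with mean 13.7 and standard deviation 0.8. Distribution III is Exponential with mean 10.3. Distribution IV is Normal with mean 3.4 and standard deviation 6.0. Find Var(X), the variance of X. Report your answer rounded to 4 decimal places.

53.7327

Per component, I: μ=6.5, E[X²]=84.5; II: μ=13.7, E[X²]=188.33; III: μ=10.3, E[X²]=212.18; IV: μ=3.4, E[X²]=47.56.
E[X] = 0.33·6.5 + 0.16·13.7 + 0.11·10.3 + 0.4·3.4 = 6.83.
E[X²] = 0.33·84.5 + 0.16·188.33 + 0.11·212.18 + 0.4·47.56 = 100.382.
Var(X) = E[X²] − (E[X])² = 100.382 − 46.6489 = 53.7327.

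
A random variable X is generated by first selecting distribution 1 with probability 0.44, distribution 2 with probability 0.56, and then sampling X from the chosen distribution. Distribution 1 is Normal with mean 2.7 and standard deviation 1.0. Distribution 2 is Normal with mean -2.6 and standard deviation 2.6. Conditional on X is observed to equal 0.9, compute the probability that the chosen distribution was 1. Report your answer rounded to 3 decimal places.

Likelihoods f(0.9 | ·): 1: 0.0789502; 2: 0.0620066.
Posterior ∝ prior × likelihood. Numerator for 1: 0.44·0.0789502 = 0.0347381.
Normalizing constant: 0.44·0.0789502 + 0.56·0.0620066 = 0.0694617.
P(1 | observation) = 0.0347381 / 0.0694617 = 0.500104.

0.500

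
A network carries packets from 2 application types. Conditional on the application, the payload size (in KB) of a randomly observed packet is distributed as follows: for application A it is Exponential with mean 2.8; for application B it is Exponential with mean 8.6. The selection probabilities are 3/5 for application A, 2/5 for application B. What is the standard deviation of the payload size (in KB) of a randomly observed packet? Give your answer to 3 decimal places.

6.509

Per component, A: μ=2.8, E[X²]=15.68; B: μ=8.6, E[X²]=147.92.
E[X] = 0.6·2.8 + 0.4·8.6 = 5.12.
E[X²] = 0.6·15.68 + 0.4·147.92 = 68.576.
Var(X) = E[X²] − (E[X])² = 68.576 − 26.2144 = 42.3616.
SD(X) = √42.3616 = 6.50858.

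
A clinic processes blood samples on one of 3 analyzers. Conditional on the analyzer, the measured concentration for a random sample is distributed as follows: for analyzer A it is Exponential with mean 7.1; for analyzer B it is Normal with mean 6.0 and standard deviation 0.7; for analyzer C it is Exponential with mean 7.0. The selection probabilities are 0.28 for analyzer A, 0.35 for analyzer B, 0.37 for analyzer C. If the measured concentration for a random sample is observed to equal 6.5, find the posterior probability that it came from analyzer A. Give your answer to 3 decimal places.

0.083

Likelihoods f(6.5 | ·): A: 0.056383; B: 0.441593; C: 0.0564454.
Posterior ∝ prior × likelihood. Numerator for A: 0.28·0.056383 = 0.0157872.
Normalizing constant: 0.28·0.056383 + 0.35·0.441593 + 0.37·0.0564454 = 0.19123.
P(A | observation) = 0.0157872 / 0.19123 = 0.0825564.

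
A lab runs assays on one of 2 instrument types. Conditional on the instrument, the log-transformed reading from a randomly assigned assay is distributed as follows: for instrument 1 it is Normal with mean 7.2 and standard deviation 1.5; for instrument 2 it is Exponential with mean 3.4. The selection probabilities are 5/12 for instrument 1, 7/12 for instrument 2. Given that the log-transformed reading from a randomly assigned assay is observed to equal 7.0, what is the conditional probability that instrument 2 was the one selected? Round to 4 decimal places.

0.1662

Likelihoods f(7.0 | ·): 1: 0.263608; 2: 0.0375306.
Posterior ∝ prior × likelihood. Numerator for 2: 0.583333·0.0375306 = 0.0218928.
Normalizing constant: 0.416667·0.263608 + 0.583333·0.0375306 = 0.131729.
P(2 | observation) = 0.0218928 / 0.131729 = 0.166195.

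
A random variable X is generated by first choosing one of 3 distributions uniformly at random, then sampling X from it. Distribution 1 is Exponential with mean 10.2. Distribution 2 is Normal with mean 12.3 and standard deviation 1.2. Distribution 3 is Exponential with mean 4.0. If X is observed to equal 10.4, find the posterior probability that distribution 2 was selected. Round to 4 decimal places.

Likelihoods f(10.4 | ·): 1: 0.0353663; 2: 0.0949189; 3: 0.0185684.
Posterior ∝ prior × likelihood. Numerator for 2: 0.333333·0.0949189 = 0.0316396.
Normalizing constant: 0.333333·0.0353663 + 0.333333·0.0949189 + 0.333333·0.0185684 = 0.0496179.
P(2 | observation) = 0.0316396 / 0.0496179 = 0.637666.

0.6377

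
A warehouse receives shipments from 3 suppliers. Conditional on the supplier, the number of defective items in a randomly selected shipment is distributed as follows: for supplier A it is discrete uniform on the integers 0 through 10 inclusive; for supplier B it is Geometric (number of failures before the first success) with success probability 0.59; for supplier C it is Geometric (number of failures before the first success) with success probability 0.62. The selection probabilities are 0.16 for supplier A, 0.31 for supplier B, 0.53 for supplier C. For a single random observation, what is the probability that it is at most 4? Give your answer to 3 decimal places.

0.905

Conditional on each supplier, P(X ≤ 4): A: 0.454545; B: 0.988414; C: 0.992076.
By total probability, P(X ≤ 4) = 0.16·0.454545 + 0.31·0.988414 + 0.53·0.992076 = 0.904936.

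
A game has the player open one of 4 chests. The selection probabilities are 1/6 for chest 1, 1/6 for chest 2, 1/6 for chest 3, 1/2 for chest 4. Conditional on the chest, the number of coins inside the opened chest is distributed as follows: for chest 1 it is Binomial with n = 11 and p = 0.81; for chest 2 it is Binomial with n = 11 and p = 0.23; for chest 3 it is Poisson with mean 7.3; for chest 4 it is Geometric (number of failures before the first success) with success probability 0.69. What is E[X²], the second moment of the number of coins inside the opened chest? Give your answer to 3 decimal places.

25.430

For each component E[X²] = Var + (mean)², giving 1: 81.081; 2: 8.349; 3: 60.59; 4: 0.852972.
Overall E[X²] = 0.166667·81.081 + 0.166667·8.349 + 0.166667·60.59 + 0.5·0.852972 = 25.4298.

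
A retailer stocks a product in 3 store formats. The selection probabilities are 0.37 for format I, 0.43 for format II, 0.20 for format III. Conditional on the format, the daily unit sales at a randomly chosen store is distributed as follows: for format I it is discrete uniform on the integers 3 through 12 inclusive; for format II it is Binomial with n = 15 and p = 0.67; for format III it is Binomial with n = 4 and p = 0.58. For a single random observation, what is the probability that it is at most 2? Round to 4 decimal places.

0.1118

Conditional on each format, P(X ≤ 2): I: 0; II: 2.78283e-05; III: 0.559047.
By total probability, P(X ≤ 2) = 0.37·0 + 0.43·2.78283e-05 + 0.2·0.559047 = 0.111821.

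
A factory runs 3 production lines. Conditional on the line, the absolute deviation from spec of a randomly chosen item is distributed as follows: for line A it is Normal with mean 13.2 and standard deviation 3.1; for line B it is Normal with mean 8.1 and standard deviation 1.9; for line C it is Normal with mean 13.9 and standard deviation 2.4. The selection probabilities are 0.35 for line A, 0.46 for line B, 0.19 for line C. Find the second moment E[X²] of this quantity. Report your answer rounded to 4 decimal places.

For each component E[X²] = Var + (mean)², giving A: 183.85; B: 69.22; C: 198.97.
Overall E[X²] = 0.35·183.85 + 0.46·69.22 + 0.19·198.97 = 133.993.

133.9930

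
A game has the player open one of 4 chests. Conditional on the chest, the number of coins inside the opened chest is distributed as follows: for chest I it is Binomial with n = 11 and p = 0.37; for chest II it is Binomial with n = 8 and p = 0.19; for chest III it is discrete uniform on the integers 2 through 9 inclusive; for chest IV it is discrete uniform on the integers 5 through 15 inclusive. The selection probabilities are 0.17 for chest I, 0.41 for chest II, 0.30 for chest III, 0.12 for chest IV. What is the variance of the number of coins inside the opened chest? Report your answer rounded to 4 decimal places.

Per component, I: μ=4.07, E[X²]=19.129; II: μ=1.52, E[X²]=3.5416; III: μ=5.5, E[X²]=35.5; IV: μ=10, E[X²]=110.
E[X] = 0.17·4.07 + 0.41·1.52 + 0.3·5.5 + 0.12·10 = 4.1651.
E[X²] = 0.17·19.129 + 0.41·3.5416 + 0.3·35.5 + 0.12·110 = 28.554.
Var(X) = E[X²] − (E[X])² = 28.554 − 17.3481 = 11.2059.

11.2059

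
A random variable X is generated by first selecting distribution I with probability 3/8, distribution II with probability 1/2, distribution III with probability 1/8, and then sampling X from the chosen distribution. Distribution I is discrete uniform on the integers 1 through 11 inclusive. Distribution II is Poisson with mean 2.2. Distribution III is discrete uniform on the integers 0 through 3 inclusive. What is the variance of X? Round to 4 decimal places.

Per component, I: μ=6, E[X²]=46; II: μ=2.2, E[X²]=7.04; III: μ=1.5, E[X²]=3.5.
E[X] = 0.375·6 + 0.5·2.2 + 0.125·1.5 = 3.5375.
E[X²] = 0.375·46 + 0.5·7.04 + 0.125·3.5 = 21.2075.
Var(X) = E[X²] − (E[X])² = 21.2075 − 12.5139 = 8.69359.

8.6936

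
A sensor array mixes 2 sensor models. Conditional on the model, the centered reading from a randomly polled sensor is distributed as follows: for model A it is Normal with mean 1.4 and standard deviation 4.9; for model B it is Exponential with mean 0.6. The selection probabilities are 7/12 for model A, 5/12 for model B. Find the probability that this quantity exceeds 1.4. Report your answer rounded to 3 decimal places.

0.332

Conditional on each model, P(X > 1.4): A: 0.5; B: 0.096972.
By total probability, P(X > 1.4) = 0.583333·0.5 + 0.416667·0.096972 = 0.332072.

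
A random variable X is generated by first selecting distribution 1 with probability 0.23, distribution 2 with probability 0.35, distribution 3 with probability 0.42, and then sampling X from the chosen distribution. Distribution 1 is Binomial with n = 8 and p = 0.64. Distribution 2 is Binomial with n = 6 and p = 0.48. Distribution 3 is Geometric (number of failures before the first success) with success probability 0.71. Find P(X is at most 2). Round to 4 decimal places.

0.5502

Conditional on each component, P(X ≤ 2): 1: 0.0292594; 2: 0.381959; 3: 0.975611.
By total probability, P(X ≤ 2) = 0.23·0.0292594 + 0.35·0.381959 + 0.42·0.975611 = 0.550172.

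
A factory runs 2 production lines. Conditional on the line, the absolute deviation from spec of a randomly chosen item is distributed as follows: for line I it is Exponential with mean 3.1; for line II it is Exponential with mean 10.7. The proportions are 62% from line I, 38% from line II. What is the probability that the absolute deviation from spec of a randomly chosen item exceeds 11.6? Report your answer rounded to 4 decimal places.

0.1432

Conditional on each line, P(X > 11.6): I: 0.0237082; II: 0.338202.
By total probability, P(X > 11.6) = 0.62·0.0237082 + 0.38·0.338202 = 0.143216.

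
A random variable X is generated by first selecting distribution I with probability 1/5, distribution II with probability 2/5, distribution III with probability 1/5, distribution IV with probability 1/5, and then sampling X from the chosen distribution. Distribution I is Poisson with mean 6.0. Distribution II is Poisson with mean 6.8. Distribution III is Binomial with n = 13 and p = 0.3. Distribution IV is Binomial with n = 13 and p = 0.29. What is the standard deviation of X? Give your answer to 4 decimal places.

Per component, I: μ=6, E[X²]=42; II: μ=6.8, E[X²]=53.04; III: μ=3.9, E[X²]=17.94; IV: μ=3.77, E[X²]=16.8896.
E[X] = 0.2·6 + 0.4·6.8 + 0.2·3.9 + 0.2·3.77 = 5.454.
E[X²] = 0.2·42 + 0.4·53.04 + 0.2·17.94 + 0.2·16.8896 = 36.5819.
Var(X) = E[X²] − (E[X])² = 36.5819 − 29.7461 = 6.8358.
SD(X) = √6.8358 = 2.61454.

2.6145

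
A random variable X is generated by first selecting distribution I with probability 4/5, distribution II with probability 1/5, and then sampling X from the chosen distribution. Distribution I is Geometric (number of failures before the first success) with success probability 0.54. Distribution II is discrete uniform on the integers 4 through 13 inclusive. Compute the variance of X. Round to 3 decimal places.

Per component, I: μ=0.851852, E[X²]=2.30316; II: μ=8.5, E[X²]=80.5.
E[X] = 0.8·0.851852 + 0.2·8.5 = 2.38148.
E[X²] = 0.8·2.30316 + 0.2·80.5 = 17.9425.
Var(X) = E[X²] − (E[X])² = 17.9425 − 5.67145 = 12.2711.

12.271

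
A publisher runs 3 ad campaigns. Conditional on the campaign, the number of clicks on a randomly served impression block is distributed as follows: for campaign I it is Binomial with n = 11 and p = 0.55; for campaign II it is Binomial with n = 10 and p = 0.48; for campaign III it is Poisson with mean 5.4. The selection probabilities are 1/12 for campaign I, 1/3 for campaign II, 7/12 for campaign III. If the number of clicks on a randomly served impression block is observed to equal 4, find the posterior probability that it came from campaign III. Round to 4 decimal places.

Likelihoods P(X=4 | ·): I: 0.112837; II: 0.220396; III: 0.16002.
Posterior ∝ prior × likelihood. Numerator for III: 0.583333·0.16002 = 0.0933449.
Normalizing constant: 0.0833333·0.112837 + 0.333333·0.220396 + 0.583333·0.16002 = 0.176213.
P(III | observation) = 0.0933449 / 0.176213 = 0.529726.

0.5297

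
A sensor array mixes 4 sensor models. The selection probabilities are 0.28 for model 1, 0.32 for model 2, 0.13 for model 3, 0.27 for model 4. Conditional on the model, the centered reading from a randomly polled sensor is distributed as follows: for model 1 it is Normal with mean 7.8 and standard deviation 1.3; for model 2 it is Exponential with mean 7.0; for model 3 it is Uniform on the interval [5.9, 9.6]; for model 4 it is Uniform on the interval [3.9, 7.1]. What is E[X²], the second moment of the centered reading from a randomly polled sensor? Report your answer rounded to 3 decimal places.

For each component E[X²] = Var + (mean)², giving 1: 62.53; 2: 98; 3: 61.2033; 4: 31.1033.
Overall E[X²] = 0.28·62.53 + 0.32·98 + 0.13·61.2033 + 0.27·31.1033 = 65.2227.

65.223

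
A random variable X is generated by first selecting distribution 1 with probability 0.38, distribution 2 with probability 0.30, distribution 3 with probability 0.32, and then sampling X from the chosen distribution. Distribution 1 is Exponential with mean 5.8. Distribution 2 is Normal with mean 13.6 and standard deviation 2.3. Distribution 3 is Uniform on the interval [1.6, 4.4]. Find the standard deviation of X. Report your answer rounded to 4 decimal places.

5.7667

Per component, 1: μ=5.8, E[X²]=67.28; 2: μ=13.6, E[X²]=190.25; 3: μ=3, E[X²]=9.65333.
E[X] = 0.38·5.8 + 0.3·13.6 + 0.32·3 = 7.244.
E[X²] = 0.38·67.28 + 0.3·190.25 + 0.32·9.65333 = 85.7305.
Var(X) = E[X²] − (E[X])² = 85.7305 − 52.4755 = 33.2549.
SD(X) = √33.2549 = 5.76671.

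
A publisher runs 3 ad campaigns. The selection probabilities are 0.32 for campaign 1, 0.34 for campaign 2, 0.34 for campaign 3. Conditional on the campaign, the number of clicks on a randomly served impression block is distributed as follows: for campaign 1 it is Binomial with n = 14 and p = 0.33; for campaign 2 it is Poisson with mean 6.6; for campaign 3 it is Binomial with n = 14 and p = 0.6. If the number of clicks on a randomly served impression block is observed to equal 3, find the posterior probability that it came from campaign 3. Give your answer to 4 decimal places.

0.0151

Likelihoods P(X=3 | ·): 1: 0.159759; 2: 0.0651834; 3: 0.00329773.
Posterior ∝ prior × likelihood. Numerator for 3: 0.34·0.00329773 = 0.00112123.
Normalizing constant: 0.32·0.159759 + 0.34·0.0651834 + 0.34·0.00329773 = 0.0744065.
P(3 | observation) = 0.00112123 / 0.0744065 = 0.0150689.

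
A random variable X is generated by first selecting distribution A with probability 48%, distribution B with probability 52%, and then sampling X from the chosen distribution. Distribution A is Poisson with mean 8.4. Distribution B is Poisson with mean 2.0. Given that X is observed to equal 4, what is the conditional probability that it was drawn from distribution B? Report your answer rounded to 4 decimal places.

Likelihoods P(X=4 | ·): A: 0.0466479; B: 0.0902235.
Posterior ∝ prior × likelihood. Numerator for B: 0.52·0.0902235 = 0.0469162.
Normalizing constant: 0.48·0.0466479 + 0.52·0.0902235 = 0.0693072.
P(B | observation) = 0.0469162 / 0.0693072 = 0.676931.

0.6769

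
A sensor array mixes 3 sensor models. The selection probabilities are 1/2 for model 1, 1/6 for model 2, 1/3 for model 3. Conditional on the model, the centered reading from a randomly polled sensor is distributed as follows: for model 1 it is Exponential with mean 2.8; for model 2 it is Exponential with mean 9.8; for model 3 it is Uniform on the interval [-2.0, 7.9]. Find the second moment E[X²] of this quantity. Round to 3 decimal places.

45.477

For each component E[X²] = Var + (mean)², giving 1: 15.68; 2: 192.08; 3: 16.87.
Overall E[X²] = 0.5·15.68 + 0.166667·192.08 + 0.333333·16.87 = 45.4767.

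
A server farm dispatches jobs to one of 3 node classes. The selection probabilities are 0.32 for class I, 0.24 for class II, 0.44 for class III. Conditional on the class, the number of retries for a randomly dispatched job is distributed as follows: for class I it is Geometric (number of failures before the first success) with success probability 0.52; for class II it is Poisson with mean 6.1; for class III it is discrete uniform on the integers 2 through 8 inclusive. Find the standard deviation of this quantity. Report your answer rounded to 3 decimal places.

Per component, I: μ=0.923077, E[X²]=2.62722; II: μ=6.1, E[X²]=43.31; III: μ=5, E[X²]=29.
E[X] = 0.32·0.923077 + 0.24·6.1 + 0.44·5 = 3.95938.
E[X²] = 0.32·2.62722 + 0.24·43.31 + 0.44·29 = 23.9951.
Var(X) = E[X²] − (E[X])² = 23.9951 − 15.6767 = 8.31838.
SD(X) = √8.31838 = 2.88416.

2.884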